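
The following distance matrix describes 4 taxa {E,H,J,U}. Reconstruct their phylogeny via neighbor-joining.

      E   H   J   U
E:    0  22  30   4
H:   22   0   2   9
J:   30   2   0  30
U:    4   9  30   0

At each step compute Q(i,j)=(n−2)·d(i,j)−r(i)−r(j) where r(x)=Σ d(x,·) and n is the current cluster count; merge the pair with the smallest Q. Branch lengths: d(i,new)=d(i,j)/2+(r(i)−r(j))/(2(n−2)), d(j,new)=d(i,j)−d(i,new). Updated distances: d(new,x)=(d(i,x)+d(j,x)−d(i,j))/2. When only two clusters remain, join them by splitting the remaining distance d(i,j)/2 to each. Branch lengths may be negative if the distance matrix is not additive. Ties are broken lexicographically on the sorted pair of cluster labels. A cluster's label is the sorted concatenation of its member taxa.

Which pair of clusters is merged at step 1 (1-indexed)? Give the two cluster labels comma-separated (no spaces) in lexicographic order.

E,U

1. join E+U (d=4, Q=-91) ⇒ EU; edges |E|=21/4, |U|=-5/4
  updated: d(EU,H)=27/2, d(EU,J)=28
2. join EU+H (d=27/2, Q=-87/2) ⇒ EHU; edges |EU|=79/4, |H|=-25/4
  updated: d(EHU,J)=33/4
3. join EHU+J (d=33/4) ⇒ EHJU; edges |EHU|=33/8, |J|=33/8
final tree: (((E:21/4,U:-5/4):79/4,H:-25/4):33/8,J:33/8)
total length: 103/4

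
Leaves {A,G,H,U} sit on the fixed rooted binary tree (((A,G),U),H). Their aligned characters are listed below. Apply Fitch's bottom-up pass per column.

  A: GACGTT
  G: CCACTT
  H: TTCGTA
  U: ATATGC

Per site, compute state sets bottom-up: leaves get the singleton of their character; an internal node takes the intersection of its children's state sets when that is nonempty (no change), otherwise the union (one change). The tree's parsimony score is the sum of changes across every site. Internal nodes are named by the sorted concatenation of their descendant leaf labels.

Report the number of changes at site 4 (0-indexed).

site 0, node AG: A={G} ∪ G={C} → {C,G} (+1)
site 0, node AGU: AG={C,G} ∪ U={A} → {A,C,G} (+1)
site 0, node AGHU: AGU={A,C,G} ∪ H={T} → {A,C,G,T} (+1)
site 1, node AG: A={A} ∪ G={C} → {A,C} (+1)
site 1, node AGU: AG={A,C} ∪ U={T} → {A,C,T} (+1)
site 1, node AGHU: AGU={A,C,T} ∩ H={T} → {T} (+0)
site 2, node AG: A={C} ∪ G={A} → {A,C} (+1)
site 2, node AGU: AG={A,C} ∩ U={A} → {A} (+0)
site 2, node AGHU: AGU={A} ∪ H={C} → {A,C} (+1)
site 3, node AG: A={G} ∪ G={C} → {C,G} (+1)
site 3, node AGU: AG={C,G} ∪ U={T} → {C,G,T} (+1)
site 3, node AGHU: AGU={C,G,T} ∩ H={G} → {G} (+0)
site 4, node AG: A={T} ∩ G={T} → {T} (+0)
site 4, node AGU: AG={T} ∪ U={G} → {G,T} (+1)
site 4, node AGHU: AGU={G,T} ∩ H={T} → {T} (+0)
site 5, node AG: A={T} ∩ G={T} → {T} (+0)
site 5, node AGU: AG={T} ∪ U={C} → {C,T} (+1)
site 5, node AGHU: AGU={C,T} ∪ H={A} → {A,C,T} (+1)
per-site changes: [3, 2, 2, 2, 1, 2]; total = 12

1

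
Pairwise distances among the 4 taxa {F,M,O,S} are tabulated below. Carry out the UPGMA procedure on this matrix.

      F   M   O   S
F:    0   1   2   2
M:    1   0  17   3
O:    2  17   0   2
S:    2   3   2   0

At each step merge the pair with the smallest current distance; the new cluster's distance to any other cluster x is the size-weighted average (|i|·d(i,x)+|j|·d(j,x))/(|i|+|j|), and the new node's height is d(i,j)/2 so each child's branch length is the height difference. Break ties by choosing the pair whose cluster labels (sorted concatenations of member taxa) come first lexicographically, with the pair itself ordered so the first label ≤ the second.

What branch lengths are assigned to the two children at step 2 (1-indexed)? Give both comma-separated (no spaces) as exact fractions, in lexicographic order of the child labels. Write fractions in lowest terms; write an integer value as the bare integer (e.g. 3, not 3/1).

1,1

iteration 1: select F,M (d=1); attach at lengths (1/2, 1/2); label the merged cluster FM
  updated: d(FM,O)=19/2, d(FM,S)=5/2
iteration 2: select O,S (d=2); attach at lengths (1, 1); label the merged cluster OS
  updated: d(FM,OS)=6
iteration 3: select FM,OS (d=6); attach at lengths (5/2, 2); label the merged cluster FMOS
final tree: ((F:1/2,M:1/2):5/2,(O:1,S:1):2)
total length: 15/2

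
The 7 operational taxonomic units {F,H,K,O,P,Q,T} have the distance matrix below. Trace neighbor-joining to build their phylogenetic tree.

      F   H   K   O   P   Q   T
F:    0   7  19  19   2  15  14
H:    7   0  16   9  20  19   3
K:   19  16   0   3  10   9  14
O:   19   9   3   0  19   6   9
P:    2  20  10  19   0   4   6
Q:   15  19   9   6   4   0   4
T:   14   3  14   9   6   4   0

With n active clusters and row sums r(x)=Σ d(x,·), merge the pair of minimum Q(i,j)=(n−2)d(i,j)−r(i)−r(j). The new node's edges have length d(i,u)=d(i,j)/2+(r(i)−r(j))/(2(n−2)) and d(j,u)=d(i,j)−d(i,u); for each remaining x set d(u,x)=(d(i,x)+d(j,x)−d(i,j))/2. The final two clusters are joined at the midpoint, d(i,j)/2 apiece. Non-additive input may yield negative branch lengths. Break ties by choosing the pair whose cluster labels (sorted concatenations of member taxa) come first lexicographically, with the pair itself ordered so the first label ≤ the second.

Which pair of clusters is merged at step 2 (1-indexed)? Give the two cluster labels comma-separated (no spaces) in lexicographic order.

1. join F+P (d=2, Q=-127) ⇒ FP; edges |F|=5/2, |P|=-1/2
  updated: d(FP,H)=25/2, d(FP,K)=27/2, d(FP,O)=18, d(FP,Q)=17/2, d(FP,T)=9
2. join K+O (d=3, Q=-177/2) ⇒ KO; edges |K|=45/16, |O|=3/16
  updated: d(FP,KO)=57/4, d(H,KO)=11, d(KO,Q)=6, d(KO,T)=10
3. join H+T (d=3, Q=-125/2) ⇒ HT; edges |H|=19/4, |T|=-7/4
  updated: d(FP,HT)=37/4, d(HT,KO)=9, d(HT,Q)=10
4. join FP+HT (d=37/4, Q=-167/4) ⇒ FHPT; edges |FP|=89/16, |HT|=59/16
  updated: d(FHPT,KO)=7, d(FHPT,Q)=37/8
5. join FHPT+KO (d=7, Q=-141/8) ⇒ FHKOPT; edges |FHPT|=45/16, |KO|=67/16
  updated: d(FHKOPT,Q)=29/16
6. join FHKOPT+Q (d=29/16) ⇒ FHKOPQT; edges |FHKOPT|=29/32, |Q|=29/32
final tree: ((((F:5/2,P:-1/2):89/16,(H:19/4,T:-7/4):59/16):45/16,(K:45/16,O:3/16):67/16):29/32,Q:29/32)
total length: 417/16

K,O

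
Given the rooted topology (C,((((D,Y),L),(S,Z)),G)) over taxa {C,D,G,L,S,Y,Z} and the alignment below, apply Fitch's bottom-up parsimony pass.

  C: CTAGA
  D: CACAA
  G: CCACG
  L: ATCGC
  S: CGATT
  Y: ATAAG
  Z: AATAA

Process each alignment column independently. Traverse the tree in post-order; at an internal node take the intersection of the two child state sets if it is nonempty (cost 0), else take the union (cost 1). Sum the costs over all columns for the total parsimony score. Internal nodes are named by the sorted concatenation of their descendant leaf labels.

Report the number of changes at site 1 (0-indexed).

4

DY@0: {C} ∪ {A} = {A,C} (union, +1)
DLY@0: {A,C} ∩ {A} = {A} (intersection, +0)
SZ@0: {C} ∪ {A} = {A,C} (union, +1)
DLSYZ@0: {A} ∩ {A,C} = {A} (intersection, +0)
DGLSYZ@0: {A} ∪ {C} = {A,C} (union, +1)
CDGLSYZ@0: {C} ∩ {A,C} = {C} (intersection, +0)
DY@1: {A} ∪ {T} = {A,T} (union, +1)
DLY@1: {A,T} ∩ {T} = {T} (intersection, +0)
SZ@1: {G} ∪ {A} = {A,G} (union, +1)
DLSYZ@1: {T} ∪ {A,G} = {A,G,T} (union, +1)
DGLSYZ@1: {A,G,T} ∪ {C} = {A,C,G,T} (union, +1)
CDGLSYZ@1: {T} ∩ {A,C,G,T} = {T} (intersection, +0)
DY@2: {C} ∪ {A} = {A,C} (union, +1)
DLY@2: {A,C} ∩ {C} = {C} (intersection, +0)
SZ@2: {A} ∪ {T} = {A,T} (union, +1)
DLSYZ@2: {C} ∪ {A,T} = {A,C,T} (union, +1)
DGLSYZ@2: {A,C,T} ∩ {A} = {A} (intersection, +0)
CDGLSYZ@2: {A} ∩ {A} = {A} (intersection, +0)
DY@3: {A} ∩ {A} = {A} (intersection, +0)
DLY@3: {A} ∪ {G} = {A,G} (union, +1)
SZ@3: {T} ∪ {A} = {A,T} (union, +1)
DLSYZ@3: {A,G} ∩ {A,T} = {A} (intersection, +0)
DGLSYZ@3: {A} ∪ {C} = {A,C} (union, +1)
CDGLSYZ@3: {G} ∪ {A,C} = {A,C,G} (union, +1)
DY@4: {A} ∪ {G} = {A,G} (union, +1)
DLY@4: {A,G} ∪ {C} = {A,C,G} (union, +1)
SZ@4: {T} ∪ {A} = {A,T} (union, +1)
DLSYZ@4: {A,C,G} ∩ {A,T} = {A} (intersection, +0)
DGLSYZ@4: {A} ∪ {G} = {A,G} (union, +1)
CDGLSYZ@4: {A} ∩ {A,G} = {A} (intersection, +0)
per-site changes: [3, 4, 3, 4, 4]; total = 18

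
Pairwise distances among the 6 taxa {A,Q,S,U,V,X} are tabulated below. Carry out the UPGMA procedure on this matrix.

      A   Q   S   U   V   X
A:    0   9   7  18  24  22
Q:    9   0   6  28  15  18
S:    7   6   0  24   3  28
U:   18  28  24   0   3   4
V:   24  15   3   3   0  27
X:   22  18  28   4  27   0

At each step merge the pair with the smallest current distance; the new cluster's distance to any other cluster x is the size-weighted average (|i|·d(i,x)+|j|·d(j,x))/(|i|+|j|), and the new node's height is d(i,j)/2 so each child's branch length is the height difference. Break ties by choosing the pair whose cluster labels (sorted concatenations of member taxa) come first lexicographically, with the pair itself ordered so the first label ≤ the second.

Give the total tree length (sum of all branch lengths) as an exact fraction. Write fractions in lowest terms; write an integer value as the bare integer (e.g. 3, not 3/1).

step 1: merge (S,V) at d=3; branch lengths S→3/2, V→3/2; new cluster SV
  updated: d(A,SV)=31/2, d(Q,SV)=21/2, d(SV,U)=27/2, d(SV,X)=55/2
step 2: merge (U,X) at d=4; branch lengths U→2, X→2; new cluster UX
  updated: d(A,UX)=20, d(Q,UX)=23, d(SV,UX)=41/2
step 3: merge (A,Q) at d=9; branch lengths A→9/2, Q→9/2; new cluster AQ
  updated: d(AQ,SV)=13, d(AQ,UX)=43/2
step 4: merge (AQ,SV) at d=13; branch lengths AQ→2, SV→5; new cluster AQSV
  updated: d(AQSV,UX)=21
step 5: merge (AQSV,UX) at d=21; branch lengths AQSV→4, UX→17/2; new cluster AQSUVX
final tree: (((A:9/2,Q:9/2):2,(S:3/2,V:3/2):5):4,(U:2,X:2):17/2)
total length: 71/2

71/2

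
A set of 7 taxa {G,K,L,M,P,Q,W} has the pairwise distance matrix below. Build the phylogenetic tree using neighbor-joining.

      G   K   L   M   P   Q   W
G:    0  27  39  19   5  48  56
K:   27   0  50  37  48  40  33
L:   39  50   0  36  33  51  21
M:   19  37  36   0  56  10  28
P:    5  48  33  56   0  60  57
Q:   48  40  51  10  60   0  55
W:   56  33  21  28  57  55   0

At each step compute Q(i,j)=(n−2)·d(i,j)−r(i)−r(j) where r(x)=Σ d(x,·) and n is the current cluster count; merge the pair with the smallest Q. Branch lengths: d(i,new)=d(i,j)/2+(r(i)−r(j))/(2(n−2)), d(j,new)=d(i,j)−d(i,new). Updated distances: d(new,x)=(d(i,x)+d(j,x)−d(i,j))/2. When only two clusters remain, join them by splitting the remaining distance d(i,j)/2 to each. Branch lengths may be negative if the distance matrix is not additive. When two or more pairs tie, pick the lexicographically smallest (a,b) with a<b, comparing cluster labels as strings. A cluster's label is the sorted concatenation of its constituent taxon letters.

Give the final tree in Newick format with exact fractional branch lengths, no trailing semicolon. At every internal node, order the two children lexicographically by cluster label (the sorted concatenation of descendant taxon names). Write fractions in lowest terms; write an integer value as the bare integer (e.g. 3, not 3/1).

iteration 1: select G,P (d=5, Q=-428); attach at lengths (-4, 9); label the merged cluster GP
  updated: d(GP,K)=35, d(GP,L)=67/2, d(GP,M)=35, d(GP,Q)=103/2, d(GP,W)=54
iteration 2: select M,Q (d=10, Q=-627/2); attach at lengths (-43/16, 203/16); label the merged cluster MQ
  updated: d(GP,MQ)=153/4, d(K,MQ)=67/2, d(L,MQ)=77/2, d(MQ,W)=73/2
iteration 3: select L,W (d=21, Q=-449/2); attach at lengths (41/4, 43/4); label the merged cluster LW
  updated: d(GP,LW)=133/4, d(K,LW)=31, d(LW,MQ)=27
iteration 4: select GP,K (d=35, Q=-136); attach at lengths (77/4, 63/4); label the merged cluster GKP
  updated: d(GKP,LW)=117/8, d(GKP,MQ)=147/8
iteration 5: select GKP,LW (d=117/8, Q=-60); attach at lengths (3, 93/8); label the merged cluster GKLPW
  updated: d(GKLPW,MQ)=123/8
iteration 6: select GKLPW,MQ (d=123/8); attach at lengths (123/16, 123/16); label the merged cluster GKLMPQW
final tree: ((((G:-4,P:9):77/4,K:63/4):3,(L:41/4,W:43/4):93/8):123/16,(M:-43/16,Q:203/16):123/16)
total length: 101

((((G:-4,P:9):77/4,K:63/4):3,(L:41/4,W:43/4):93/8):123/16,(M:-43/16,Q:203/16):123/16)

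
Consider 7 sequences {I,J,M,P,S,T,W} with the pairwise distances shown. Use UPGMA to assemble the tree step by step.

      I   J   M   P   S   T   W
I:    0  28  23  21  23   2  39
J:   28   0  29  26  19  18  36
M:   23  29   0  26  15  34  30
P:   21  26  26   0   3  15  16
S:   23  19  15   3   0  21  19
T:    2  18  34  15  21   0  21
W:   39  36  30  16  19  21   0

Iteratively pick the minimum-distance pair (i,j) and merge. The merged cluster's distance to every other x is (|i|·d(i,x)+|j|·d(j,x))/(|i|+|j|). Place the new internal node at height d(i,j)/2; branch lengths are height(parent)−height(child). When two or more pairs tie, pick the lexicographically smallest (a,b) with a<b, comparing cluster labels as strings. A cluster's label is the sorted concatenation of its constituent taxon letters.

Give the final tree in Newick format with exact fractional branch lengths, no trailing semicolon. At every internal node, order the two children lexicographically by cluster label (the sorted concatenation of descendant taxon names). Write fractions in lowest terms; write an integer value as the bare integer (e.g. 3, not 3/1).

1. join I+T (d=2) ⇒ IT; edges |I|=1, |T|=1
  updated: d(IT,J)=23, d(IT,M)=57/2, d(IT,P)=18, d(IT,S)=22, d(IT,W)=30
2. join P+S (d=3) ⇒ PS; edges |P|=3/2, |S|=3/2
  updated: d(IT,PS)=20, d(J,PS)=45/2, d(M,PS)=41/2, d(PS,W)=35/2
3. join PS+W (d=35/2) ⇒ PSW; edges |PS|=29/4, |W|=35/4
  updated: d(IT,PSW)=70/3, d(J,PSW)=27, d(M,PSW)=71/3
4. join IT+J (d=23) ⇒ IJT; edges |IT|=21/2, |J|=23/2
  updated: d(IJT,M)=86/3, d(IJT,PSW)=221/9
5. join M+PSW (d=71/3) ⇒ MPSW; edges |M|=71/6, |PSW|=37/12
  updated: d(IJT,MPSW)=307/12
6. join IJT+MPSW (d=307/12) ⇒ IJMPSTW; edges |IJT|=31/24, |MPSW|=23/24
final tree: (((I:1,T:1):21/2,J:23/2):31/24,(M:71/6,((P:3/2,S:3/2):29/4,W:35/4):37/12):23/24)
total length: 361/6

(((I:1,T:1):21/2,J:23/2):31/24,(M:71/6,((P:3/2,S:3/2):29/4,W:35/4):37/12):23/24)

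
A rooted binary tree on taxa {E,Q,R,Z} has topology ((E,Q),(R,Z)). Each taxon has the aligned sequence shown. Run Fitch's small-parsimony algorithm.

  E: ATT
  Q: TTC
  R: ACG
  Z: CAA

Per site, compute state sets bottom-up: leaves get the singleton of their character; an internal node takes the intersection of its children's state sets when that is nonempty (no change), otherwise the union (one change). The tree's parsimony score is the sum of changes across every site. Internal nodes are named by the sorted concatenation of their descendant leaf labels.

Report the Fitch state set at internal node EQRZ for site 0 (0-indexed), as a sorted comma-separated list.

A

EQ@0: {A} ∪ {T} = {A,T} (union, +1)
RZ@0: {A} ∪ {C} = {A,C} (union, +1)
EQRZ@0: {A,T} ∩ {A,C} = {A} (intersection, +0)
EQ@1: {T} ∩ {T} = {T} (intersection, +0)
RZ@1: {C} ∪ {A} = {A,C} (union, +1)
EQRZ@1: {T} ∪ {A,C} = {A,C,T} (union, +1)
EQ@2: {T} ∪ {C} = {C,T} (union, +1)
RZ@2: {G} ∪ {A} = {A,G} (union, +1)
EQRZ@2: {C,T} ∪ {A,G} = {A,C,G,T} (union, +1)
per-site changes: [2, 2, 3]; total = 7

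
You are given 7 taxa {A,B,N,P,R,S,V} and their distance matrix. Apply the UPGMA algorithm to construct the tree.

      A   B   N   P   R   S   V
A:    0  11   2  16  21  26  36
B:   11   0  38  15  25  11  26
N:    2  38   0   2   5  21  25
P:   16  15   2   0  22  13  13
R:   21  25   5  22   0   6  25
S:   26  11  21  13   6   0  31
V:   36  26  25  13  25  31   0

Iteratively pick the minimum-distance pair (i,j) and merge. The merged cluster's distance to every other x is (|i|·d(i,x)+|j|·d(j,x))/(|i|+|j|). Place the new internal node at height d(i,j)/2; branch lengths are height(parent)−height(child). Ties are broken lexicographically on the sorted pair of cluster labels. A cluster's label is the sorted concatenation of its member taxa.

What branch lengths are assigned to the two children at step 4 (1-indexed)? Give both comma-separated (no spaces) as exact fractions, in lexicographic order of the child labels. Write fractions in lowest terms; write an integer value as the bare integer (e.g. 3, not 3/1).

step 1: merge (A,N) at d=2; branch lengths A→1, N→1; new cluster AN
  updated: d(AN,B)=49/2, d(AN,P)=9, d(AN,R)=13, d(AN,S)=47/2, d(AN,V)=61/2
step 2: merge (R,S) at d=6; branch lengths R→3, S→3; new cluster RS
  updated: d(AN,RS)=73/4, d(B,RS)=18, d(P,RS)=35/2, d(RS,V)=28
step 3: merge (AN,P) at d=9; branch lengths AN→7/2, P→9/2; new cluster ANP
  updated: d(ANP,B)=64/3, d(ANP,RS)=18, d(ANP,V)=74/3
step 4: merge (ANP,RS) at d=18; branch lengths ANP→9/2, RS→6; new cluster ANPRS
  updated: d(ANPRS,B)=20, d(ANPRS,V)=26
step 5: merge (ANPRS,B) at d=20; branch lengths ANPRS→1, B→10; new cluster ABNPRS
  updated: d(ABNPRS,V)=26
step 6: merge (ABNPRS,V) at d=26; branch lengths ABNPRS→3, V→13; new cluster ABNPRSV
final tree: (((((A:1,N:1):7/2,P:9/2):9/2,(R:3,S:3):6):1,B:10):3,V:13)
total length: 107/2

9/2,6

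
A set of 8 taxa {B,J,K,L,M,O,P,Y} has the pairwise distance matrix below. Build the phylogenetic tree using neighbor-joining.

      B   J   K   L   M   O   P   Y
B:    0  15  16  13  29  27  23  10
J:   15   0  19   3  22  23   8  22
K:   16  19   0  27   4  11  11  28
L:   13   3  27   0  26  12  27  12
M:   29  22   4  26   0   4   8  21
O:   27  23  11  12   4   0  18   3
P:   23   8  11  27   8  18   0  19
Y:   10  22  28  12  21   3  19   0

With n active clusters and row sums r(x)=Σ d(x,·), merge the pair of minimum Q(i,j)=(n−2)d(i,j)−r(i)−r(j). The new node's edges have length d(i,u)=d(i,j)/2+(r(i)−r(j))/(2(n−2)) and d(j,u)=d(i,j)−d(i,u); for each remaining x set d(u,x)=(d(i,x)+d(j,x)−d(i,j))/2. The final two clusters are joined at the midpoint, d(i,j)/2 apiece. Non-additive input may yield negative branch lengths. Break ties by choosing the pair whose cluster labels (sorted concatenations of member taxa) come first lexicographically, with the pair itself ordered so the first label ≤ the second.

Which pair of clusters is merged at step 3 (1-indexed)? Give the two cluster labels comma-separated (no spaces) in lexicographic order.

1. join J+L (d=3, Q=-214) ⇒ JL; edges |J|=5/6, |L|=13/6
  updated: d(B,JL)=25/2, d(JL,K)=43/2, d(JL,M)=45/2, d(JL,O)=16, d(JL,P)=16, d(JL,Y)=31/2
2. join B+Y (d=10, Q=-164) ⇒ BY; edges |B|=71/10, |Y|=29/10
  updated: d(BY,JL)=9, d(BY,K)=17, d(BY,M)=20, d(BY,O)=10, d(BY,P)=16
3. join BY+JL (d=9, Q=-121) ⇒ BJLY; edges |BY|=23/8, |JL|=49/8
  updated: d(BJLY,K)=59/4, d(BJLY,M)=67/4, d(BJLY,O)=17/2, d(BJLY,P)=23/2
4. join BJLY+O (d=17/2, Q=-135/2) ⇒ BJLOY; edges |BJLY|=71/12, |O|=31/12
  updated: d(BJLOY,K)=69/8, d(BJLOY,M)=49/8, d(BJLOY,P)=21/2
5. join BJLOY+P (d=21/2, Q=-135/4) ⇒ BJLOPY; edges |BJLOY|=67/16, |P|=101/16
  updated: d(BJLOPY,K)=73/16, d(BJLOPY,M)=29/16
6. join BJLOPY+K (d=73/16, Q=-83/8) ⇒ BJKLOPY; edges |BJLOPY|=19/16, |K|=27/8
  updated: d(BJKLOPY,M)=5/8
7. join BJKLOPY+M (d=5/8) ⇒ BJKLMOPY; edges |BJKLOPY|=5/16, |M|=5/16
final tree: ((((((B:71/10,Y:29/10):23/8,(J:5/6,L:13/6):49/8):71/12,O:31/12):67/16,P:101/16):19/16,K:27/8):5/16,M:5/16)
total length: 739/16

BY,JL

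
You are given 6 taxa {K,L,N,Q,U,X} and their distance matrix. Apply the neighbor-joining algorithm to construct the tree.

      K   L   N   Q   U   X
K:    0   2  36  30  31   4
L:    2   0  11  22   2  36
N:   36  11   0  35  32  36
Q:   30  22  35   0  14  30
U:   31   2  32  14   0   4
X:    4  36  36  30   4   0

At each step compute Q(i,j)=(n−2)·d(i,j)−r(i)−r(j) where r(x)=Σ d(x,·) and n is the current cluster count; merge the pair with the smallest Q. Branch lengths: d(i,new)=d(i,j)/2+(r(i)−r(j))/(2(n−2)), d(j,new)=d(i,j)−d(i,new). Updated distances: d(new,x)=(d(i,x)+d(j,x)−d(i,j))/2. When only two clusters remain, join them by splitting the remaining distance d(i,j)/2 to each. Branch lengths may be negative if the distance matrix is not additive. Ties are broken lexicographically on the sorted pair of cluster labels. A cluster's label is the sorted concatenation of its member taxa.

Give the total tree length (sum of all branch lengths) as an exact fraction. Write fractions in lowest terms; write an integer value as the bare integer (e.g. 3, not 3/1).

1. join K+X (d=4, Q=-197) ⇒ KX; edges |K|=9/8, |X|=23/8
  updated: d(KX,L)=17, d(KX,N)=34, d(KX,Q)=28, d(KX,U)=31/2
2. join L+N (d=11, Q=-131) ⇒ LN; edges |L|=-9/2, |N|=31/2
  updated: d(KX,LN)=20, d(LN,Q)=23, d(LN,U)=23/2
3. join KX+LN (d=20, Q=-78) ⇒ KLNX; edges |KX|=49/4, |LN|=31/4
  updated: d(KLNX,Q)=31/2, d(KLNX,U)=7/2
4. join KLNX+Q (d=31/2, Q=-33) ⇒ KLNQX; edges |KLNX|=5/2, |Q|=13
  updated: d(KLNQX,U)=1
5. join KLNQX+U (d=1) ⇒ KLNQUX; edges |KLNQX|=1/2, |U|=1/2
final tree: ((((K:9/8,X:23/8):49/4,(L:-9/2,N:31/2):31/4):5/2,Q:13):1/2,U:1/2)
total length: 103/2

103/2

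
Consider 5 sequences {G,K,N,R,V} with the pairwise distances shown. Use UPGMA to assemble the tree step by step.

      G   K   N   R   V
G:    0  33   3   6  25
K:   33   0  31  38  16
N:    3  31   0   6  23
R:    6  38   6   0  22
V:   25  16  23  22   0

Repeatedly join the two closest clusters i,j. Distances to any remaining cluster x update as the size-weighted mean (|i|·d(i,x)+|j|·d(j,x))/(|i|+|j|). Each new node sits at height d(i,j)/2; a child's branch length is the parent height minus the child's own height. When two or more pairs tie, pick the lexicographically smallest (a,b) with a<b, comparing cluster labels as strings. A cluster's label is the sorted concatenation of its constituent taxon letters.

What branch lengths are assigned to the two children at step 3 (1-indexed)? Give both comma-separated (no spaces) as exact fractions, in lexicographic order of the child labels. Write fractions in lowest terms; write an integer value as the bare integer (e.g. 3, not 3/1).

iteration 1: select G,N (d=3); attach at lengths (3/2, 3/2); label the merged cluster GN
  updated: d(GN,K)=32, d(GN,R)=6, d(GN,V)=24
iteration 2: select GN,R (d=6); attach at lengths (3/2, 3); label the merged cluster GNR
  updated: d(GNR,K)=34, d(GNR,V)=70/3
iteration 3: select K,V (d=16); attach at lengths (8, 8); label the merged cluster KV
  updated: d(GNR,KV)=86/3
iteration 4: select GNR,KV (d=86/3); attach at lengths (34/3, 19/3); label the merged cluster GKNRV
final tree: (((G:3/2,N:3/2):3/2,R:3):34/3,(K:8,V:8):19/3)
total length: 247/6

8,8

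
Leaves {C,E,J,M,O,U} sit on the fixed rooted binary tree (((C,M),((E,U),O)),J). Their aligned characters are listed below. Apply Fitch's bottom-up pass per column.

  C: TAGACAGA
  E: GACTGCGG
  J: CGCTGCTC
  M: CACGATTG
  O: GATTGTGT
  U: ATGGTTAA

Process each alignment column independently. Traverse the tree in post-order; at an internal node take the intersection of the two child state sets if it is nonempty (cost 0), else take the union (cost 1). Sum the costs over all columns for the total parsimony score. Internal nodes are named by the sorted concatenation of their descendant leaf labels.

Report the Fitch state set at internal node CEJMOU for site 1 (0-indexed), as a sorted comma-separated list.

A,G

[col 0] CM: children C:{T}, M:{C} ∪→ {C,T}; cost 1
[col 0] EU: children E:{G}, U:{A} ∪→ {A,G}; cost 1
[col 0] EOU: children EU:{A,G}, O:{G} ∩→ {G}; cost 0
[col 0] CEMOU: children CM:{C,T}, EOU:{G} ∪→ {C,G,T}; cost 1
[col 0] CEJMOU: children CEMOU:{C,G,T}, J:{C} ∩→ {C}; cost 0
[col 1] CM: children C:{A}, M:{A} ∩→ {A}; cost 0
[col 1] EU: children E:{A}, U:{T} ∪→ {A,T}; cost 1
[col 1] EOU: children EU:{A,T}, O:{A} ∩→ {A}; cost 0
[col 1] CEMOU: children CM:{A}, EOU:{A} ∩→ {A}; cost 0
[col 1] CEJMOU: children CEMOU:{A}, J:{G} ∪→ {A,G}; cost 1
[col 2] CM: children C:{G}, M:{C} ∪→ {C,G}; cost 1
[col 2] EU: children E:{C}, U:{G} ∪→ {C,G}; cost 1
[col 2] EOU: children EU:{C,G}, O:{T} ∪→ {C,G,T}; cost 1
[col 2] CEMOU: children CM:{C,G}, EOU:{C,G,T} ∩→ {C,G}; cost 0
[col 2] CEJMOU: children CEMOU:{C,G}, J:{C} ∩→ {C}; cost 0
[col 3] CM: children C:{A}, M:{G} ∪→ {A,G}; cost 1
[col 3] EU: children E:{T}, U:{G} ∪→ {G,T}; cost 1
[col 3] EOU: children EU:{G,T}, O:{T} ∩→ {T}; cost 0
[col 3] CEMOU: children CM:{A,G}, EOU:{T} ∪→ {A,G,T}; cost 1
[col 3] CEJMOU: children CEMOU:{A,G,T}, J:{T} ∩→ {T}; cost 0
[col 4] CM: children C:{C}, M:{A} ∪→ {A,C}; cost 1
[col 4] EU: children E:{G}, U:{T} ∪→ {G,T}; cost 1
[col 4] EOU: children EU:{G,T}, O:{G} ∩→ {G}; cost 0
[col 4] CEMOU: children CM:{A,C}, EOU:{G} ∪→ {A,C,G}; cost 1
[col 4] CEJMOU: children CEMOU:{A,C,G}, J:{G} ∩→ {G}; cost 0
[col 5] CM: children C:{A}, M:{T} ∪→ {A,T}; cost 1
[col 5] EU: children E:{C}, U:{T} ∪→ {C,T}; cost 1
[col 5] EOU: children EU:{C,T}, O:{T} ∩→ {T}; cost 0
[col 5] CEMOU: children CM:{A,T}, EOU:{T} ∩→ {T}; cost 0
[col 5] CEJMOU: children CEMOU:{T}, J:{C} ∪→ {C,T}; cost 1
[col 6] CM: children C:{G}, M:{T} ∪→ {G,T}; cost 1
[col 6] EU: children E:{G}, U:{A} ∪→ {A,G}; cost 1
[col 6] EOU: children EU:{A,G}, O:{G} ∩→ {G}; cost 0
[col 6] CEMOU: children CM:{G,T}, EOU:{G} ∩→ {G}; cost 0
[col 6] CEJMOU: children CEMOU:{G}, J:{T} ∪→ {G,T}; cost 1
[col 7] CM: children C:{A}, M:{G} ∪→ {A,G}; cost 1
[col 7] EU: children E:{G}, U:{A} ∪→ {A,G}; cost 1
[col 7] EOU: children EU:{A,G}, O:{T} ∪→ {A,G,T}; cost 1
[col 7] CEMOU: children CM:{A,G}, EOU:{A,G,T} ∩→ {A,G}; cost 0
[col 7] CEJMOU: children CEMOU:{A,G}, J:{C} ∪→ {A,C,G}; cost 1
per-site changes: [3, 2, 3, 3, 3, 3, 3, 4]; total = 24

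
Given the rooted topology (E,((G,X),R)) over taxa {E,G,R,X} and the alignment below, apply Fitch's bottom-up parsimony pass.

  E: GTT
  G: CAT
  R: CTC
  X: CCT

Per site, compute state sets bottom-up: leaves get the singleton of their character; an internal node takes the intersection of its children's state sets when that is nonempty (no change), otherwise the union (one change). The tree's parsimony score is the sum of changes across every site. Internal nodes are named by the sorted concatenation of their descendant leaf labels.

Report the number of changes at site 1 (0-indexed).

site 0, node GX: G={C} ∩ X={C} → {C} (+0)
site 0, node GRX: GX={C} ∩ R={C} → {C} (+0)
site 0, node EGRX: E={G} ∪ GRX={C} → {C,G} (+1)
site 1, node GX: G={A} ∪ X={C} → {A,C} (+1)
site 1, node GRX: GX={A,C} ∪ R={T} → {A,C,T} (+1)
site 1, node EGRX: E={T} ∩ GRX={A,C,T} → {T} (+0)
site 2, node GX: G={T} ∩ X={T} → {T} (+0)
site 2, node GRX: GX={T} ∪ R={C} → {C,T} (+1)
site 2, node EGRX: E={T} ∩ GRX={C,T} → {T} (+0)
per-site changes: [1, 2, 1]; total = 4

2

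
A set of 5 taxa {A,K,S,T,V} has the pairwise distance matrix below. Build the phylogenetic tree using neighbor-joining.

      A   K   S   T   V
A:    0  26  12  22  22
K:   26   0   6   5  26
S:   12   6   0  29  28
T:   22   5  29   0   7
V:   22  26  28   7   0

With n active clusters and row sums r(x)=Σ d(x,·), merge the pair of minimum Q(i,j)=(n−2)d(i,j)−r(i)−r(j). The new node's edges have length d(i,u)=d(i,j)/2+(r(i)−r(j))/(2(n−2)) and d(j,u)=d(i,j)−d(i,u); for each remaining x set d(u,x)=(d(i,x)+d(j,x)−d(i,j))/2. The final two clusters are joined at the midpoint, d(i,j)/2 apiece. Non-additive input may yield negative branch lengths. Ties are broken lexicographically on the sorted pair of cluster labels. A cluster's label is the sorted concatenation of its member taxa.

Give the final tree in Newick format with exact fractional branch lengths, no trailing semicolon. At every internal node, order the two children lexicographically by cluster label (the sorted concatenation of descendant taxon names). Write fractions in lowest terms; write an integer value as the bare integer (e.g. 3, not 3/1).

(((A:75/8,S:21/8):55/8,K:25/8):71/16,(T:1/6,V:41/6):71/16)

1. join T+V (d=7, Q=-125) ⇒ TV; edges |T|=1/6, |V|=41/6
  updated: d(A,TV)=37/2, d(K,TV)=12, d(S,TV)=25
2. join A+S (d=12, Q=-151/2) ⇒ AS; edges |A|=75/8, |S|=21/8
  updated: d(AS,K)=10, d(AS,TV)=63/4
3. join AS+K (d=10, Q=-151/4) ⇒ AKS; edges |AS|=55/8, |K|=25/8
  updated: d(AKS,TV)=71/8
4. join AKS+TV (d=71/8) ⇒ AKSTV; edges |AKS|=71/16, |TV|=71/16
final tree: (((A:75/8,S:21/8):55/8,K:25/8):71/16,(T:1/6,V:41/6):71/16)
total length: 303/8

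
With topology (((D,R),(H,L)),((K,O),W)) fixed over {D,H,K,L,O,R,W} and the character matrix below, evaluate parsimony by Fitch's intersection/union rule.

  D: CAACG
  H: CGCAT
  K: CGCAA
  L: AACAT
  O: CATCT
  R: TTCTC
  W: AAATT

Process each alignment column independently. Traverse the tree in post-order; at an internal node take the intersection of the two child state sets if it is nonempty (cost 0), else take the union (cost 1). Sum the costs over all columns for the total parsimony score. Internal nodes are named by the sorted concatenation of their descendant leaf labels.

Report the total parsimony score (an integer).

[col 0] DR: children D:{C}, R:{T} ∪→ {C,T}; cost 1
[col 0] HL: children H:{C}, L:{A} ∪→ {A,C}; cost 1
[col 0] DHLR: children DR:{C,T}, HL:{A,C} ∩→ {C}; cost 0
[col 0] KO: children K:{C}, O:{C} ∩→ {C}; cost 0
[col 0] KOW: children KO:{C}, W:{A} ∪→ {A,C}; cost 1
[col 0] DHKLORW: children DHLR:{C}, KOW:{A,C} ∩→ {C}; cost 0
[col 1] DR: children D:{A}, R:{T} ∪→ {A,T}; cost 1
[col 1] HL: children H:{G}, L:{A} ∪→ {A,G}; cost 1
[col 1] DHLR: children DR:{A,T}, HL:{A,G} ∩→ {A}; cost 0
[col 1] KO: children K:{G}, O:{A} ∪→ {A,G}; cost 1
[col 1] KOW: children KO:{A,G}, W:{A} ∩→ {A}; cost 0
[col 1] DHKLORW: children DHLR:{A}, KOW:{A} ∩→ {A}; cost 0
[col 2] DR: children D:{A}, R:{C} ∪→ {A,C}; cost 1
[col 2] HL: children H:{C}, L:{C} ∩→ {C}; cost 0
[col 2] DHLR: children DR:{A,C}, HL:{C} ∩→ {C}; cost 0
[col 2] KO: children K:{C}, O:{T} ∪→ {C,T}; cost 1
[col 2] KOW: children KO:{C,T}, W:{A} ∪→ {A,C,T}; cost 1
[col 2] DHKLORW: children DHLR:{C}, KOW:{A,C,T} ∩→ {C}; cost 0
[col 3] DR: children D:{C}, R:{T} ∪→ {C,T}; cost 1
[col 3] HL: children H:{A}, L:{A} ∩→ {A}; cost 0
[col 3] DHLR: children DR:{C,T}, HL:{A} ∪→ {A,C,T}; cost 1
[col 3] KO: children K:{A}, O:{C} ∪→ {A,C}; cost 1
[col 3] KOW: children KO:{A,C}, W:{T} ∪→ {A,C,T}; cost 1
[col 3] DHKLORW: children DHLR:{A,C,T}, KOW:{A,C,T} ∩→ {A,C,T}; cost 0
[col 4] DR: children D:{G}, R:{C} ∪→ {C,G}; cost 1
[col 4] HL: children H:{T}, L:{T} ∩→ {T}; cost 0
[col 4] DHLR: children DR:{C,G}, HL:{T} ∪→ {C,G,T}; cost 1
[col 4] KO: children K:{A}, O:{T} ∪→ {A,T}; cost 1
[col 4] KOW: children KO:{A,T}, W:{T} ∩→ {T}; cost 0
[col 4] DHKLORW: children DHLR:{C,G,T}, KOW:{T} ∩→ {T}; cost 0
per-site changes: [3, 3, 3, 4, 3]; total = 16

16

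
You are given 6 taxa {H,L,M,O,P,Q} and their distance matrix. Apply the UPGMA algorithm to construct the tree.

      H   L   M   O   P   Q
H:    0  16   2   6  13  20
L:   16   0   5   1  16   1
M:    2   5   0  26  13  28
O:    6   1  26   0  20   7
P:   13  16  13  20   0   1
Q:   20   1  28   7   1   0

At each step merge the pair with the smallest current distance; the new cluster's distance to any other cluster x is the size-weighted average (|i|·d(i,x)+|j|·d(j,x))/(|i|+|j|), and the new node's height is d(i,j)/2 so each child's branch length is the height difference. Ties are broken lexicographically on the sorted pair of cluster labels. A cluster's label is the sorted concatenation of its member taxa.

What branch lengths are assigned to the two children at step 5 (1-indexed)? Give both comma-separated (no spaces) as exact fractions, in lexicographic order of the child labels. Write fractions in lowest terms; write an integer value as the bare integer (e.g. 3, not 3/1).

step 1: merge (L,O) at d=1; branch lengths L→1/2, O→1/2; new cluster LO
  updated: d(H,LO)=11, d(LO,M)=31/2, d(LO,P)=18, d(LO,Q)=4
step 2: merge (P,Q) at d=1; branch lengths P→1/2, Q→1/2; new cluster PQ
  updated: d(H,PQ)=33/2, d(LO,PQ)=11, d(M,PQ)=41/2
step 3: merge (H,M) at d=2; branch lengths H→1, M→1; new cluster HM
  updated: d(HM,LO)=53/4, d(HM,PQ)=37/2
step 4: merge (LO,PQ) at d=11; branch lengths LO→5, PQ→5; new cluster LOPQ
  updated: d(HM,LOPQ)=127/8
step 5: merge (HM,LOPQ) at d=127/8; branch lengths HM→111/16, LOPQ→39/16; new cluster HLMOPQ
final tree: ((H:1,M:1):111/16,((L:1/2,O:1/2):5,(P:1/2,Q:1/2):5):39/16)
total length: 187/8

111/16,39/16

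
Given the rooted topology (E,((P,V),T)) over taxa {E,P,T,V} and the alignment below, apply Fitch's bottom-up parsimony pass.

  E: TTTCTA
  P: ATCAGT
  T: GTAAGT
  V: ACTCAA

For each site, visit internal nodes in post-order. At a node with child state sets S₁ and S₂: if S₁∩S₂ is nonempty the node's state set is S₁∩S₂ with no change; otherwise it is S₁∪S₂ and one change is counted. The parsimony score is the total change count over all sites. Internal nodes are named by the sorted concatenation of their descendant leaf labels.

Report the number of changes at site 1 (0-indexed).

[col 0] PV: children P:{A}, V:{A} ∩→ {A}; cost 0
[col 0] PTV: children PV:{A}, T:{G} ∪→ {A,G}; cost 1
[col 0] EPTV: children E:{T}, PTV:{A,G} ∪→ {A,G,T}; cost 1
[col 1] PV: children P:{T}, V:{C} ∪→ {C,T}; cost 1
[col 1] PTV: children PV:{C,T}, T:{T} ∩→ {T}; cost 0
[col 1] EPTV: children E:{T}, PTV:{T} ∩→ {T}; cost 0
[col 2] PV: children P:{C}, V:{T} ∪→ {C,T}; cost 1
[col 2] PTV: children PV:{C,T}, T:{A} ∪→ {A,C,T}; cost 1
[col 2] EPTV: children E:{T}, PTV:{A,C,T} ∩→ {T}; cost 0
[col 3] PV: children P:{A}, V:{C} ∪→ {A,C}; cost 1
[col 3] PTV: children PV:{A,C}, T:{A} ∩→ {A}; cost 0
[col 3] EPTV: children E:{C}, PTV:{A} ∪→ {A,C}; cost 1
[col 4] PV: children P:{G}, V:{A} ∪→ {A,G}; cost 1
[col 4] PTV: children PV:{A,G}, T:{G} ∩→ {G}; cost 0
[col 4] EPTV: children E:{T}, PTV:{G} ∪→ {G,T}; cost 1
[col 5] PV: children P:{T}, V:{A} ∪→ {A,T}; cost 1
[col 5] PTV: children PV:{A,T}, T:{T} ∩→ {T}; cost 0
[col 5] EPTV: children E:{A}, PTV:{T} ∪→ {A,T}; cost 1
per-site changes: [2, 1, 2, 2, 2, 2]; total = 11

1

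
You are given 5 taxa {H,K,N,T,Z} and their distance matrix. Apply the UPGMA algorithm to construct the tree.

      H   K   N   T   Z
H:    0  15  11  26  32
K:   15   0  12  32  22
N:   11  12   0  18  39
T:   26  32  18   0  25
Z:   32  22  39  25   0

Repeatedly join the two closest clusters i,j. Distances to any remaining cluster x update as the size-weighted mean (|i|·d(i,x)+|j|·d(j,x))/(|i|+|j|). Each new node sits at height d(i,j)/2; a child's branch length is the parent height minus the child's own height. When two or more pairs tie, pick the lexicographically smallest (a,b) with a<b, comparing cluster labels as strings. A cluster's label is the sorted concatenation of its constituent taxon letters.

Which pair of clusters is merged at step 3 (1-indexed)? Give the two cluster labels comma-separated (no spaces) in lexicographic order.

1. join H+N (d=11) ⇒ HN; edges |H|=11/2, |N|=11/2
  updated: d(HN,K)=27/2, d(HN,T)=22, d(HN,Z)=71/2
2. join HN+K (d=27/2) ⇒ HKN; edges |HN|=5/4, |K|=27/4
  updated: d(HKN,T)=76/3, d(HKN,Z)=31
3. join T+Z (d=25) ⇒ TZ; edges |T|=25/2, |Z|=25/2
  updated: d(HKN,TZ)=169/6
4. join HKN+TZ (d=169/6) ⇒ HKNTZ; edges |HKN|=22/3, |TZ|=19/12
final tree: (((H:11/2,N:11/2):5/4,K:27/4):22/3,(T:25/2,Z:25/2):19/12)
total length: 635/12

T,Z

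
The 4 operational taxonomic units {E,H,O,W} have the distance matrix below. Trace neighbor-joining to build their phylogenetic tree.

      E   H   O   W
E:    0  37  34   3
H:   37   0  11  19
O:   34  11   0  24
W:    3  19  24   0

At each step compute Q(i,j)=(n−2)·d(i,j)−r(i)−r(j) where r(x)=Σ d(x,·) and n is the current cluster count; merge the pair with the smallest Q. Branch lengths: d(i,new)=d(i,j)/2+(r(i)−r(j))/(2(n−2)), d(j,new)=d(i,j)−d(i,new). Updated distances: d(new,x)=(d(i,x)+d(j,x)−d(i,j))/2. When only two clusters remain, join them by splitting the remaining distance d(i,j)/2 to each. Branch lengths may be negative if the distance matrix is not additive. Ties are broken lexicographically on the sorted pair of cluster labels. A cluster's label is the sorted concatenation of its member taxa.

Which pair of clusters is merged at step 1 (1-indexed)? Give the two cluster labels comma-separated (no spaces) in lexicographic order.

iteration 1: select E,W (d=3, Q=-114); attach at lengths (17/2, -11/2); label the merged cluster EW
  updated: d(EW,H)=53/2, d(EW,O)=55/2
iteration 2: select EW,H (d=53/2, Q=-65); attach at lengths (43/2, 5); label the merged cluster EHW
  updated: d(EHW,O)=6
iteration 3: select EHW,O (d=6); attach at lengths (3, 3); label the merged cluster EHOW
final tree: (((E:17/2,W:-11/2):43/2,H:5):3,O:3)
total length: 71/2

E,W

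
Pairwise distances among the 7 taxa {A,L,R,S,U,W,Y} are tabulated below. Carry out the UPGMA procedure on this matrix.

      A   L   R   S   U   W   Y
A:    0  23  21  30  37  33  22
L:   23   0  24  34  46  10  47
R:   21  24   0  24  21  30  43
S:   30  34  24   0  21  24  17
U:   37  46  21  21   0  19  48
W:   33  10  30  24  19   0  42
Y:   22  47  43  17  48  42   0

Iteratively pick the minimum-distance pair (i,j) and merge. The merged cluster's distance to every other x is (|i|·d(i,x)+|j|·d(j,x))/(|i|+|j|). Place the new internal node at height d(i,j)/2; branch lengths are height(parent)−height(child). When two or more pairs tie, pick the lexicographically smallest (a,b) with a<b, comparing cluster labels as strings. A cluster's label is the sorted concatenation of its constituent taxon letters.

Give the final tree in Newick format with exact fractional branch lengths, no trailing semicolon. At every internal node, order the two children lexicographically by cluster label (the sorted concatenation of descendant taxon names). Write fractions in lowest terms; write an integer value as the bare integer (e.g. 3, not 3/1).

((((A:21/2,R:21/2):13/4,(L:5,W:5):35/4):13/8,U:123/8):11/8,(S:17/2,Y:17/2):33/4)

iteration 1: select L,W (d=10); attach at lengths (5, 5); label the merged cluster LW
  updated: d(A,LW)=28, d(LW,R)=27, d(LW,S)=29, d(LW,U)=65/2, d(LW,Y)=89/2
iteration 2: select S,Y (d=17); attach at lengths (17/2, 17/2); label the merged cluster SY
  updated: d(A,SY)=26, d(LW,SY)=147/4, d(R,SY)=67/2, d(SY,U)=69/2
iteration 3: select A,R (d=21); attach at lengths (21/2, 21/2); label the merged cluster AR
  updated: d(AR,LW)=55/2, d(AR,SY)=119/4, d(AR,U)=29
iteration 4: select AR,LW (d=55/2); attach at lengths (13/4, 35/4); label the merged cluster ALRW
  updated: d(ALRW,SY)=133/4, d(ALRW,U)=123/4
iteration 5: select ALRW,U (d=123/4); attach at lengths (13/8, 123/8); label the merged cluster ALRUW
  updated: d(ALRUW,SY)=67/2
iteration 6: select ALRUW,SY (d=67/2); attach at lengths (11/8, 33/4); label the merged cluster ALRSUWY
final tree: ((((A:21/2,R:21/2):13/4,(L:5,W:5):35/4):13/8,U:123/8):11/8,(S:17/2,Y:17/2):33/4)
total length: 693/8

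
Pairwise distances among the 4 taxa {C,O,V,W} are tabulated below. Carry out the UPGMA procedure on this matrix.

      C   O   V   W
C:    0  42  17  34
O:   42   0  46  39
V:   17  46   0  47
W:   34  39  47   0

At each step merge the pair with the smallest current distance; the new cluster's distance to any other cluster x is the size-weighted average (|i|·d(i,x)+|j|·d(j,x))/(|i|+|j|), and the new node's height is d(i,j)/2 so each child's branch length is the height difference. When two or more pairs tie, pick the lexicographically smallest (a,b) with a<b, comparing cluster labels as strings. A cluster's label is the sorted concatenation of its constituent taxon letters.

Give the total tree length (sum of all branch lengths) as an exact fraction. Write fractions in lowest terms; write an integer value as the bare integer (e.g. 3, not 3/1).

step 1: merge (C,V) at d=17; branch lengths C→17/2, V→17/2; new cluster CV
  updated: d(CV,O)=44, d(CV,W)=81/2
step 2: merge (O,W) at d=39; branch lengths O→39/2, W→39/2; new cluster OW
  updated: d(CV,OW)=169/4
step 3: merge (CV,OW) at d=169/4; branch lengths CV→101/8, OW→13/8; new cluster COVW
final tree: ((C:17/2,V:17/2):101/8,(O:39/2,W:39/2):13/8)
total length: 281/4

281/4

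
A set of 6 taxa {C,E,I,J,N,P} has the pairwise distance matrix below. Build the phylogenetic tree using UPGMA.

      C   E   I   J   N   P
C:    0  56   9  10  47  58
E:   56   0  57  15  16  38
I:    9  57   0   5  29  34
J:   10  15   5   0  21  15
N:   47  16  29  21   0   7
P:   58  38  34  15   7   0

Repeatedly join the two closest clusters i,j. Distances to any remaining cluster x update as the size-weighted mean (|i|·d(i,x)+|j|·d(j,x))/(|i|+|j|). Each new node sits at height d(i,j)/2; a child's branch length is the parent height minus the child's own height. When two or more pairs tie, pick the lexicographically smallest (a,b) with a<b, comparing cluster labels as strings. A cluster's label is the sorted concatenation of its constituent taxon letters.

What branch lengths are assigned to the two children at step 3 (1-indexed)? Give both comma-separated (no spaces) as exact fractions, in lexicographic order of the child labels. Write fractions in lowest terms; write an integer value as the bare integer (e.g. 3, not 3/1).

step 1: merge (I,J) at d=5; branch lengths I→5/2, J→5/2; new cluster IJ
  updated: d(C,IJ)=19/2, d(E,IJ)=36, d(IJ,N)=25, d(IJ,P)=49/2
step 2: merge (N,P) at d=7; branch lengths N→7/2, P→7/2; new cluster NP
  updated: d(C,NP)=105/2, d(E,NP)=27, d(IJ,NP)=99/4
step 3: merge (C,IJ) at d=19/2; branch lengths C→19/4, IJ→9/4; new cluster CIJ
  updated: d(CIJ,E)=128/3, d(CIJ,NP)=34
step 4: merge (E,NP) at d=27; branch lengths E→27/2, NP→10; new cluster ENP
  updated: d(CIJ,ENP)=332/9
step 5: merge (CIJ,ENP) at d=332/9; branch lengths CIJ→493/36, ENP→89/18; new cluster CEIJNP
final tree: ((C:19/4,(I:5/2,J:5/2):9/4):493/36,(E:27/2,(N:7/2,P:7/2):10):89/18)
total length: 2201/36

19/4,9/4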